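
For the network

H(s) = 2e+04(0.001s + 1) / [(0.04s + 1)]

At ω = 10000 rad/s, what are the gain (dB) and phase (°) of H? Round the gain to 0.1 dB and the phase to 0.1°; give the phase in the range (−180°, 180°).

At ω = 10000 rad/s:
zero (1 + j10000·0.001) = 1 + j10 → |·| ≈ 10.05, ∠ ≈ 84.29°
pole (1 + j10000·0.04) = 1 + j400 → |·| ≈ 400, ∠ ≈ 89.86°
|H| = 2e+04 · 10.05 / (400) ≈ 502.5
Gain = 20 log₁₀(502.5) ≈ 54.02 dB
∠H = (84.29°) − (89.86°) = -5.57°

54.0 dB, -5.6°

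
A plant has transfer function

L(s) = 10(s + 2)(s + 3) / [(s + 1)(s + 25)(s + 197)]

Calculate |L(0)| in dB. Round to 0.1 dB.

-38.3 dB

L(0) = 10·2·3 / (1·25·197) ≈ 0.012183
20 log₁₀(0.012183) ≈ -38.28 dB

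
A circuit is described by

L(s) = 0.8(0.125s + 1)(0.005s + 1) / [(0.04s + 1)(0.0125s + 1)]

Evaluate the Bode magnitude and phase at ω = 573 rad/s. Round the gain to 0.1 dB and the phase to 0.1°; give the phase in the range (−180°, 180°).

At ω = 573 rad/s:
zero (1 + j573·0.125) = 1 + j71.625 → |·| ≈ 71.632, ∠ ≈ 89.20°
zero (1 + j573·0.005) = 1 + j2.865 → |·| ≈ 3.0345, ∠ ≈ 70.76°
pole (1 + j573·0.04) = 1 + j22.92 → |·| ≈ 22.942, ∠ ≈ 87.50°
pole (1 + j573·0.0125) = 1 + j7.1625 → |·| ≈ 7.232, ∠ ≈ 82.05°
|L| = 0.8 · 71.632 · 3.0345 / (22.942 · 7.232) ≈ 1.0481
Gain = 20 log₁₀(1.0481) ≈ 0.41 dB
∠L = (89.20° + 70.76°) − (87.50° + 82.05°) = -9.59°

0.4 dB, -9.6°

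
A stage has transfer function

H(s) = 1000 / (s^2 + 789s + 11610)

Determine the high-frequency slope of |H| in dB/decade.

Each pole contributes −20 dB/decade at high frequency; each zero contributes +20 dB/decade.
Net: 0 zero(s) − 2 pole(s) → -40 dB/decade.

-40 dB/decade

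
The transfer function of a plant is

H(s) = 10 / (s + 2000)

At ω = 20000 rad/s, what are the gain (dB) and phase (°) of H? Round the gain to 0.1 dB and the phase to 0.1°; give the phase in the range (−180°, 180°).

At s = jω = j20000:
pole (s+2000): 2000 + j20000 → |·| = √(2000²+20000²) = √404000000 ≈ 20100, ∠ = arctan(20000/2000) ≈ 84.29°
|H| = 10 / 20100 ≈ 0.00049751
Gain = 20 log₁₀(0.00049751) ≈ -66.06 dB
∠H = 0.00° − 84.29° = -84.29°

-66.1 dB, -84.3°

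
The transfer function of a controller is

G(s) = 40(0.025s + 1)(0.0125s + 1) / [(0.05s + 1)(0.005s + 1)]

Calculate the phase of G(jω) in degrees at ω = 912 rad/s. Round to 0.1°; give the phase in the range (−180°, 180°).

6.1°

At ω = 912 rad/s:
zero (1 + j912·0.025) = 1 + j22.8 → |·| ≈ 22.822, ∠ ≈ 87.49°
zero (1 + j912·0.0125) = 1 + j11.4 → |·| ≈ 11.444, ∠ ≈ 84.99°
pole (1 + j912·0.05) = 1 + j45.6 → |·| ≈ 45.611, ∠ ≈ 88.74°
pole (1 + j912·0.005) = 1 + j4.56 → |·| ≈ 4.6684, ∠ ≈ 77.63°
∠G = (87.49° + 84.99°) − (88.74° + 77.63°) = 6.11°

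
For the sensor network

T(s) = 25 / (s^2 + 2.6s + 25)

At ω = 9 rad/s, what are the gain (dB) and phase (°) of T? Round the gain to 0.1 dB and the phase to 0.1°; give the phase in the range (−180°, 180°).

-7.7 dB, -157.3°

At s = jω = j9:
quadratic: (j9)² + 2.6·j9 + 25 = -56 + j23.4 → |·| ≈ 60.692, ∠ ≈ 157.32°
|T| = 25 / 60.692 ≈ 0.41192
Gain = 20 log₁₀(0.41192) ≈ -7.70 dB
∠T = 0.00° − 157.32° = -157.32°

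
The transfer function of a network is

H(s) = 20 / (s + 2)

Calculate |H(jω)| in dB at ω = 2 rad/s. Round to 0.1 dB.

17.0 dB

At s = jω = j2:
pole (s+2): 2 + j2 → |·| = √(2²+2²) = √8 ≈ 2.8284, ∠ = arctan(2/2) ≈ 45.00°
|H| = 20 / 2.8284 ≈ 7.0711
Gain = 20 log₁₀(7.0711) ≈ 16.99 dB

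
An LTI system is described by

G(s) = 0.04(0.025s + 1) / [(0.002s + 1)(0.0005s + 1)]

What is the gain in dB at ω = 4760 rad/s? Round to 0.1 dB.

-14.3 dB

At ω = 4760 rad/s:
zero (1 + j4760·0.025) = 1 + j119 → |·| ≈ 119, ∠ ≈ 89.52°
pole (1 + j4760·0.002) = 1 + j9.52 → |·| ≈ 9.5724, ∠ ≈ 84.00°
pole (1 + j4760·0.0005) = 1 + j2.38 → |·| ≈ 2.5815, ∠ ≈ 67.21°
|G| = 0.04 · 119 / (9.5724 · 2.5815) ≈ 0.19263
Gain = 20 log₁₀(0.19263) ≈ -14.31 dB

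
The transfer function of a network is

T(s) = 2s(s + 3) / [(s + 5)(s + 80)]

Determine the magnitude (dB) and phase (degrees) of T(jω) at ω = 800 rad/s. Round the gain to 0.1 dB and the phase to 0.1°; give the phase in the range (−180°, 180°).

6.0 dB, 5.9°

At s = jω = j800:
zero (s+3): 3 + j800 → |·| = √(3²+800²) = √640009 ≈ 800.01, ∠ = arctan(800/3) ≈ 89.79°
zero at origin: s = j800 → |·| = 800, ∠ = 90.00°
pole (s+5): 5 + j800 → |·| = √(5²+800²) = √640025 ≈ 800.02, ∠ = arctan(800/5) ≈ 89.64°
pole (s+80): 80 + j800 → |·| = √(80²+800²) = √646400 ≈ 803.99, ∠ = arctan(800/80) ≈ 84.29°
|T| = 2 · 6.4001e+05 / 6.4321e+05 ≈ 1.99
Gain = 20 log₁₀(1.99) ≈ 5.98 dB
∠T = 179.79° − 173.93° = 5.86°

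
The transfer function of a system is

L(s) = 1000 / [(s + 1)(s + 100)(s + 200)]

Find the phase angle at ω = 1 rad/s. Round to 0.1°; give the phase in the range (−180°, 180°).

At s = jω = j1:
pole (s+1): 1 + j1 → |·| = √(1²+1²) = √2 ≈ 1.4142, ∠ = arctan(1/1) ≈ 45.00°
pole (s+100): 100 + j1 → |·| = √(100²+1²) = √10001 ≈ 100, ∠ = arctan(1/100) ≈ 0.57°
pole (s+200): 200 + j1 → |·| = √(200²+1²) = √40001 ≈ 200, ∠ = arctan(1/200) ≈ 0.29°
∠L = 0.00° − 45.86° = -45.86°

-45.9°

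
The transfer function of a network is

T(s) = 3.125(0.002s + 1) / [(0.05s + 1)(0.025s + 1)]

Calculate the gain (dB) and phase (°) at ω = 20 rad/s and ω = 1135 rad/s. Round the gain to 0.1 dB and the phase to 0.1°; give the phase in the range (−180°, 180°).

ω = 20: 5.9 dB, -69.3°; ω = 1135: -46.4 dB, -110.7°

At ω = 20 rad/s:
zero (1 + j20·0.002) = 1 + j0.04 → |·| ≈ 1.0008, ∠ ≈ 2.29°
pole (1 + j20·0.05) = 1 + j1 → |·| ≈ 1.4142, ∠ ≈ 45.00°
pole (1 + j20·0.025) = 1 + j0.5 → |·| ≈ 1.118, ∠ ≈ 26.57°
|T| = 3.125 · 1.0008 / (1.4142 · 1.118) ≈ 1.9781
Gain = 20 log₁₀(1.9781) ≈ 5.92 dB
∠T = (2.29°) − (45.00° + 26.57°) = -69.28°

At ω = 1135 rad/s:
zero (1 + j1135·0.002) = 1 + j2.27 → |·| ≈ 2.4805, ∠ ≈ 66.23°
pole (1 + j1135·0.05) = 1 + j56.75 → |·| ≈ 56.759, ∠ ≈ 88.99°
pole (1 + j1135·0.025) = 1 + j28.375 → |·| ≈ 28.393, ∠ ≈ 87.98°
|T| = 3.125 · 2.4805 / (56.759 · 28.393) ≈ 0.00481
Gain = 20 log₁₀(0.00481) ≈ -46.36 dB
∠T = (66.23°) − (88.99° + 87.98°) = -110.74°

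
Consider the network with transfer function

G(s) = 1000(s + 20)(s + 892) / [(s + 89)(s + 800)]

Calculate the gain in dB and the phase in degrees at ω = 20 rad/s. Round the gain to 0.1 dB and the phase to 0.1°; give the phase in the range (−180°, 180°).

50.8 dB, 32.2°

At s = jω = j20:
zero (s+20): 20 + j20 → |·| = √(20²+20²) = √800 ≈ 28.284, ∠ = arctan(20/20) ≈ 45.00°
zero (s+892): 892 + j20 → |·| = √(892²+20²) = √796064 ≈ 892.22, ∠ = arctan(20/892) ≈ 1.28°
pole (s+89): 89 + j20 → |·| = √(89²+20²) = √8321 ≈ 91.22, ∠ = arctan(20/89) ≈ 12.67°
pole (s+800): 800 + j20 → |·| = √(800²+20²) = √640400 ≈ 800.25, ∠ = arctan(20/800) ≈ 1.43°
|G| = 1000 · 25236 / 72999 ≈ 345.7
Gain = 20 log₁₀(345.7) ≈ 50.77 dB
∠G = 46.28° − 14.10° = 32.18°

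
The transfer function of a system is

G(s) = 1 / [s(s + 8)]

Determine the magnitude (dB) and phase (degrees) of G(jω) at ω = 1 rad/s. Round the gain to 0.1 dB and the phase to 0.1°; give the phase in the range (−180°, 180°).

At s = jω = j1:
pole (s+8): 8 + j1 → |·| = √(8²+1²) = √65 ≈ 8.0623, ∠ = arctan(1/8) ≈ 7.13°
pole at origin: |s| = 1, ∠ = 90.00° (in denominator)
|G| = 1 / 8.0623 ≈ 0.12403
Gain = 20 log₁₀(0.12403) ≈ -18.13 dB
∠G = 0.00° − 97.13° = -97.13°

-18.1 dB, -97.1°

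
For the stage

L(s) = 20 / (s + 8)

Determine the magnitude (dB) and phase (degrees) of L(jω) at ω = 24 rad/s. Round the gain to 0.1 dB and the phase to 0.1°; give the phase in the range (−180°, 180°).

-2.0 dB, -71.6°

At s = jω = j24:
pole (s+8): 8 + j24 → |·| = √(8²+24²) = √640 ≈ 25.298, ∠ = arctan(24/8) ≈ 71.57°
|L| = 20 / 25.298 ≈ 0.79058
Gain = 20 log₁₀(0.79058) ≈ -2.04 dB
∠L = 0.00° − 71.57° = -71.57°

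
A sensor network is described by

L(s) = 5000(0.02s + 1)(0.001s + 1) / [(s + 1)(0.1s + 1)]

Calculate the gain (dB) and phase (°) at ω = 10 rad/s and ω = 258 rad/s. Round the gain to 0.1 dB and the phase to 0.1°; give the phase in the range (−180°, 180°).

At ω = 10 rad/s:
zero (1 + j10·0.02) = 1 + j0.2 → |·| ≈ 1.0198, ∠ ≈ 11.31°
zero (1 + j10·0.001) = 1 + j0.01 → |·| ≈ 1, ∠ ≈ 0.57°
pole (1 + j10·1) = 1 + j10 → |·| ≈ 10.05, ∠ ≈ 84.29°
pole (1 + j10·0.1) = 1 + j1 → |·| ≈ 1.4142, ∠ ≈ 45.00°
|L| = 5000 · 1.0198 · 1 / (10.05 · 1.4142) ≈ 358.76
Gain = 20 log₁₀(358.76) ≈ 51.10 dB
∠L = (11.31° + 0.57°) − (84.29° + 45.00°) = -117.41°

At ω = 258 rad/s:
zero (1 + j258·0.02) = 1 + j5.16 → |·| ≈ 5.256, ∠ ≈ 79.03°
zero (1 + j258·0.001) = 1 + j0.258 → |·| ≈ 1.0327, ∠ ≈ 14.47°
pole (1 + j258·1) = 1 + j258 → |·| ≈ 258, ∠ ≈ 89.78°
pole (1 + j258·0.1) = 1 + j25.8 → |·| ≈ 25.819, ∠ ≈ 87.78°
|L| = 5000 · 5.256 · 1.0327 / (258 · 25.819) ≈ 4.0742
Gain = 20 log₁₀(4.0742) ≈ 12.20 dB
∠L = (79.03° + 14.47°) − (89.78° + 87.78°) = -84.06°

ω = 10: 51.1 dB, -117.4°; ω = 258: 12.2 dB, -84.1°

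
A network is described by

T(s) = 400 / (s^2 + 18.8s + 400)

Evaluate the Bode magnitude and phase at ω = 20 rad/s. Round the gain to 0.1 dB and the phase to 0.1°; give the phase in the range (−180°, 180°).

0.5 dB, -90.0°

At s = jω = j20:
quadratic: (j20)² + 18.8·j20 + 400 = 0 + j376 → |·| ≈ 376, ∠ ≈ 90.00°
|T| = 400 / 376 ≈ 1.0638
Gain = 20 log₁₀(1.0638) ≈ 0.54 dB
∠T = 0.00° − 90.00° = -90.00°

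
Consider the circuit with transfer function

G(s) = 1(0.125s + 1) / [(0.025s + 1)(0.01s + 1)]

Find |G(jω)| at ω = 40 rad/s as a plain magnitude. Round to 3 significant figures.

At ω = 40 rad/s:
zero (1 + j40·0.125) = 1 + j5 → |·| ≈ 5.099, ∠ ≈ 78.69°
pole (1 + j40·0.025) = 1 + j1 → |·| ≈ 1.4142, ∠ ≈ 45.00°
pole (1 + j40·0.01) = 1 + j0.4 → |·| ≈ 1.077, ∠ ≈ 21.80°
|G| = 1 · 5.099 / (1.4142 · 1.077) ≈ 3.3478

3.35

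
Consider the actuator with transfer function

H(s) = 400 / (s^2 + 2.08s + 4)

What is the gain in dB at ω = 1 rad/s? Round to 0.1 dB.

40.8 dB

At s = jω = j1:
quadratic: (j1)² + 2.08·j1 + 4 = 3 + j2.08 → |·| ≈ 3.6505, ∠ ≈ 34.73°
|H| = 400 / 3.6505 ≈ 109.57
Gain = 20 log₁₀(109.57) ≈ 40.79 dB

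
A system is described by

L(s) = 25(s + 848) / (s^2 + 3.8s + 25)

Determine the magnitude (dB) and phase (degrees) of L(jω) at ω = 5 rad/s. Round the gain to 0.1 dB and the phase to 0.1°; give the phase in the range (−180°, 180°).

61.0 dB, -89.7°

At s = jω = j5:
zero (s+848): 848 + j5 → |·| = √(848²+5²) = √719129 ≈ 848.01, ∠ = arctan(5/848) ≈ 0.34°
quadratic: (j5)² + 3.8·j5 + 25 = 0 + j19 → |·| ≈ 19, ∠ ≈ 90.00°
|L| = 25 · 848.01 / 19 ≈ 1115.8
Gain = 20 log₁₀(1115.8) ≈ 60.95 dB
∠L = 0.34° − 90.00° = -89.66°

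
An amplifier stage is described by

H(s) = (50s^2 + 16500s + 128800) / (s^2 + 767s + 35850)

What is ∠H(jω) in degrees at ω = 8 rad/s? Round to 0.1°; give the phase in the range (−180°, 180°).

36.7°

Substitute s = j8:
Numerator: 50(j8)^2 + 16500(j8) + 128800 = 125600 + j132000
Denominator: (j8)^2 + 767(j8) + 35850 = 35786 + j6136
|N| = √(125600² + 132000²) ≈ 1.8221e+05, ∠N ≈ 46.42°
|D| = √(35786² + 6136²) ≈ 36308, ∠D ≈ 9.73°
∠H = 46.42° − 9.73° = 36.69°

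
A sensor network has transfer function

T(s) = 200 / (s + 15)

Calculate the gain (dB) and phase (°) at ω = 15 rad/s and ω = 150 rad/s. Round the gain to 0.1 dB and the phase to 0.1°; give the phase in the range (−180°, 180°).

ω = 15: 19.5 dB, -45.0°; ω = 150: 2.5 dB, -84.3°

Substitute s = j15:
Numerator: 200 = 200 + j0
Denominator: (j15) + 15 = 15 + j15
|N| = √(200² + 0²) ≈ 200, ∠N ≈ 0.00°
|D| = √(15² + 15²) ≈ 21.213, ∠D ≈ 45.00°
|T| = 200 / 21.213 ≈ 9.4282
Gain = 20 log₁₀(9.4282) ≈ 19.49 dB
∠T = 0.00° − 45.00° = -45.00°

Substitute s = j150:
Numerator: 200 = 200 + j0
Denominator: (j150) + 15 = 15 + j150
|N| = √(200² + 0²) ≈ 200, ∠N ≈ 0.00°
|D| = √(15² + 150²) ≈ 150.75, ∠D ≈ 84.29°
|T| = 200 / 150.75 ≈ 1.3267
Gain = 20 log₁₀(1.3267) ≈ 2.46 dB
∠T = 0.00° − 84.29° = -84.29°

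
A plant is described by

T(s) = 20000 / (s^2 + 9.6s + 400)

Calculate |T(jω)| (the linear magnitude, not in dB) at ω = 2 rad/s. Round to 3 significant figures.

50.4

At s = jω = j2:
quadratic: (j2)² + 9.6·j2 + 400 = 396 + j19.2 → |·| ≈ 396.47, ∠ ≈ 2.78°
|T| = 20000 / 396.47 ≈ 50.445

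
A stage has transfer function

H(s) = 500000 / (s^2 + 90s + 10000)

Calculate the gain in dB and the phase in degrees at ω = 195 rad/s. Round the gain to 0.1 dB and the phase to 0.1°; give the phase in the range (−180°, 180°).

23.6 dB, -147.9°

At s = jω = j195:
quadratic: (j195)² + 90·j195 + 10000 = -28025 + j17550 → |·| ≈ 33067, ∠ ≈ 147.94°
|H| = 500000 / 33067 ≈ 15.121
Gain = 20 log₁₀(15.121) ≈ 23.59 dB
∠H = 0.00° − 147.94° = -147.94°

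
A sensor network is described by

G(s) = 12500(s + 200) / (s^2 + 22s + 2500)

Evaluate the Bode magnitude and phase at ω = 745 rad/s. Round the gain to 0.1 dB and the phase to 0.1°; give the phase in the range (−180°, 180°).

24.8 dB, -103.3°

At s = jω = j745:
zero (s+200): 200 + j745 → |·| = √(200²+745²) = √595025 ≈ 771.38, ∠ = arctan(745/200) ≈ 74.97°
quadratic: (j745)² + 22·j745 + 2500 = -552525 + j16390 → |·| ≈ 5.5277e+05, ∠ ≈ 178.30°
|G| = 12500 · 771.38 / 5.5277e+05 ≈ 17.444
Gain = 20 log₁₀(17.444) ≈ 24.83 dB
∠G = 74.97° − 178.30° = -103.33°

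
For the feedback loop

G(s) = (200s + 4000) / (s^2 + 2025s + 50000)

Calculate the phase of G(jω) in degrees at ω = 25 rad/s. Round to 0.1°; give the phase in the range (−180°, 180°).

Substitute s = j25:
Numerator: 200(j25) + 4000 = 4000 + j5000
Denominator: (j25)^2 + 2025(j25) + 50000 = 49375 + j50625
|N| = √(4000² + 5000²) ≈ 6403.1, ∠N ≈ 51.34°
|D| = √(49375² + 50625²) ≈ 70716, ∠D ≈ 45.72°
∠G = 51.34° − 45.72° = 5.62°

5.6°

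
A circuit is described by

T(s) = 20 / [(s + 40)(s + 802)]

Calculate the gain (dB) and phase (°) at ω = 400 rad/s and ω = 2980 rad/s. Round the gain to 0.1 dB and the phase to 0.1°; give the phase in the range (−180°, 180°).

ω = 400: -85.1 dB, -110.8°; ω = 2980: -113.3 dB, -164.2°

At s = jω = j400:
pole (s+40): 40 + j400 → |·| = √(40²+400²) = √161600 ≈ 402, ∠ = arctan(400/40) ≈ 84.29°
pole (s+802): 802 + j400 → |·| = √(802²+400²) = √803204 ≈ 896.22, ∠ = arctan(400/802) ≈ 26.51°
|T| = 20 / 3.6028e+05 ≈ 5.5512e-05
Gain = 20 log₁₀(5.5512e-05) ≈ -85.11 dB
∠T = 0.00° − 110.80° = -110.80°

At s = jω = j2980:
pole (s+40): 40 + j2980 → |·| = √(40²+2980²) = √8882000 ≈ 2980.3, ∠ = arctan(2980/40) ≈ 89.23°
pole (s+802): 802 + j2980 → |·| = √(802²+2980²) = √9523604 ≈ 3086, ∠ = arctan(2980/802) ≈ 74.94°
|T| = 20 / 9.1972e+06 ≈ 2.1746e-06
Gain = 20 log₁₀(2.1746e-06) ≈ -113.25 dB
∠T = 0.00° − 164.17° = -164.17°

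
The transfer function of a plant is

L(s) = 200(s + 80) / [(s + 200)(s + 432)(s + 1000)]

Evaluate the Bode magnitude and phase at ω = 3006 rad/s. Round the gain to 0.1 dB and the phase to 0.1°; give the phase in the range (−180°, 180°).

At s = jω = j3006:
zero (s+80): 80 + j3006 → |·| = √(80²+3006²) = √9042436 ≈ 3007.1, ∠ = arctan(3006/80) ≈ 88.48°
pole (s+200): 200 + j3006 → |·| = √(200²+3006²) = √9076036 ≈ 3012.6, ∠ = arctan(3006/200) ≈ 86.19°
pole (s+432): 432 + j3006 → |·| = √(432²+3006²) = √9222660 ≈ 3036.9, ∠ = arctan(3006/432) ≈ 81.82°
pole (s+1000): 1000 + j3006 → |·| = √(1000²+3006²) = √10036036 ≈ 3168, ∠ = arctan(3006/1000) ≈ 71.60°
|L| = 200 · 3007.1 / 2.8984e+10 ≈ 2.075e-05
Gain = 20 log₁₀(2.075e-05) ≈ -93.66 dB
∠L = 88.48° − 239.61° = -151.13°

-93.7 dB, -151.1°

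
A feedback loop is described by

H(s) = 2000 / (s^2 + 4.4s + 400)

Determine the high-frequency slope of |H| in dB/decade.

-40 dB/decade

Each pole contributes −20 dB/decade at high frequency; each zero contributes +20 dB/decade.
Net: 0 zero(s) − 2 pole(s) → -40 dB/decade.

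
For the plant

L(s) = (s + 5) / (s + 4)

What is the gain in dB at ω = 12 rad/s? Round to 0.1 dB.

0.2 dB

Substitute s = j12:
Numerator: (j12) + 5 = 5 + j12
Denominator: (j12) + 4 = 4 + j12
|N| = √(5² + 12²) ≈ 13, ∠N ≈ 67.38°
|D| = √(4² + 12²) ≈ 12.649, ∠D ≈ 71.57°
|L| = 13 / 12.649 ≈ 1.0277
Gain = 20 log₁₀(1.0277) ≈ 0.24 dB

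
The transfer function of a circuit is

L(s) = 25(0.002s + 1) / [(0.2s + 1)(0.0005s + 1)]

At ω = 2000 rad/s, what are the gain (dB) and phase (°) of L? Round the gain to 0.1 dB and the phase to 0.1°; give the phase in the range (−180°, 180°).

At ω = 2000 rad/s:
zero (1 + j2000·0.002) = 1 + j4 → |·| ≈ 4.1231, ∠ ≈ 75.96°
pole (1 + j2000·0.2) = 1 + j400 → |·| ≈ 400, ∠ ≈ 89.86°
pole (1 + j2000·0.0005) = 1 + j1 → |·| ≈ 1.4142, ∠ ≈ 45.00°
|L| = 25 · 4.1231 / (400 · 1.4142) ≈ 0.18222
Gain = 20 log₁₀(0.18222) ≈ -14.79 dB
∠L = (75.96°) − (89.86° + 45.00°) = -58.90°

-14.8 dB, -58.9°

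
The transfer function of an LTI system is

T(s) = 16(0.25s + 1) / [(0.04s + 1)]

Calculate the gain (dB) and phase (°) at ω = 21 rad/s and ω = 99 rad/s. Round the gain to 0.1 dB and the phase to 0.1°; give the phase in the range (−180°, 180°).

At ω = 21 rad/s:
zero (1 + j21·0.25) = 1 + j5.25 → |·| ≈ 5.3444, ∠ ≈ 79.22°
pole (1 + j21·0.04) = 1 + j0.84 → |·| ≈ 1.306, ∠ ≈ 40.03°
|T| = 16 · 5.3444 / (1.306) ≈ 65.475
Gain = 20 log₁₀(65.475) ≈ 36.32 dB
∠T = (79.22°) − (40.03°) = 39.19°

At ω = 99 rad/s:
zero (1 + j99·0.25) = 1 + j24.75 → |·| ≈ 24.77, ∠ ≈ 87.69°
pole (1 + j99·0.04) = 1 + j3.96 → |·| ≈ 4.0843, ∠ ≈ 75.83°
|T| = 16 · 24.77 / (4.0843) ≈ 97.035
Gain = 20 log₁₀(97.035) ≈ 39.74 dB
∠T = (87.69°) − (75.83°) = 11.86°

ω = 21: 36.3 dB, 39.2°; ω = 99: 39.7 dB, 11.9°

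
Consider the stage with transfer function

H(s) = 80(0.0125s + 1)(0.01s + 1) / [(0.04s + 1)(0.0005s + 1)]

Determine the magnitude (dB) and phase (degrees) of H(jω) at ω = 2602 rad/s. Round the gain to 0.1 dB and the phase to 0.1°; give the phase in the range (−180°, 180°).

52.0 dB, 34.1°

At ω = 2602 rad/s:
zero (1 + j2602·0.0125) = 1 + j32.525 → |·| ≈ 32.54, ∠ ≈ 88.24°
zero (1 + j2602·0.01) = 1 + j26.02 → |·| ≈ 26.039, ∠ ≈ 87.80°
pole (1 + j2602·0.04) = 1 + j104.08 → |·| ≈ 104.08, ∠ ≈ 89.45°
pole (1 + j2602·0.0005) = 1 + j1.301 → |·| ≈ 1.6409, ∠ ≈ 52.45°
|H| = 80 · 32.54 · 26.039 / (104.08 · 1.6409) ≈ 396.9
Gain = 20 log₁₀(396.9) ≈ 51.97 dB
∠H = (88.24° + 87.80°) − (89.45° + 52.45°) = 34.14°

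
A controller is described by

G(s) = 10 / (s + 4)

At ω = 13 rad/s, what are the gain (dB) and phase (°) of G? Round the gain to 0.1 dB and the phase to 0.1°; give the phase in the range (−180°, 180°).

Substitute s = j13:
Numerator: 10 = 10 + j0
Denominator: (j13) + 4 = 4 + j13
|N| = √(10² + 0²) ≈ 10, ∠N ≈ 0.00°
|D| = √(4² + 13²) ≈ 13.601, ∠D ≈ 72.90°
|G| = 10 / 13.601 ≈ 0.73524
Gain = 20 log₁₀(0.73524) ≈ -2.67 dB
∠G = 0.00° − 72.90° = -72.90°

-2.7 dB, -72.9°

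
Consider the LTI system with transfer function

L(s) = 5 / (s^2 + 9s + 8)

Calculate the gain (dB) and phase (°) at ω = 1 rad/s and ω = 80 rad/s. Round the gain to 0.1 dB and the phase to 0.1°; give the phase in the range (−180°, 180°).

Substitute s = j1:
Numerator: 5 = 5 + j0
Denominator: (j1)^2 + 9(j1) + 8 = 7 + j9
|N| = √(5² + 0²) ≈ 5, ∠N ≈ 0.00°
|D| = √(7² + 9²) ≈ 11.402, ∠D ≈ 52.13°
|L| = 5 / 11.402 ≈ 0.43852
Gain = 20 log₁₀(0.43852) ≈ -7.16 dB
∠L = 0.00° − 52.13° = -52.13°

Substitute s = j80:
Numerator: 5 = 5 + j0
Denominator: (j80)^2 + 9(j80) + 8 = -6392 + j720
|N| = √(5² + 0²) ≈ 5, ∠N ≈ 0.00°
|D| = √(6392² + 720²) ≈ 6432.4, ∠D ≈ 173.57°
|L| = 5 / 6432.4 ≈ 0.00077731
Gain = 20 log₁₀(0.00077731) ≈ -62.19 dB
∠L = 0.00° − 173.57° = -173.57°

ω = 1: -7.2 dB, -52.1°; ω = 80: -62.2 dB, -173.6°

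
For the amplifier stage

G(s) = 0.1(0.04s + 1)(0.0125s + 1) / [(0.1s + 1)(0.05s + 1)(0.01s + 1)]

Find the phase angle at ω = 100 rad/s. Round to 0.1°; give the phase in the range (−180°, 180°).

-80.7°

At ω = 100 rad/s:
zero (1 + j100·0.04) = 1 + j4 → |·| ≈ 4.1231, ∠ ≈ 75.96°
zero (1 + j100·0.0125) = 1 + j1.25 → |·| ≈ 1.6008, ∠ ≈ 51.34°
pole (1 + j100·0.1) = 1 + j10 → |·| ≈ 10.05, ∠ ≈ 84.29°
pole (1 + j100·0.05) = 1 + j5 → |·| ≈ 5.099, ∠ ≈ 78.69°
pole (1 + j100·0.01) = 1 + j1 → |·| ≈ 1.4142, ∠ ≈ 45.00°
∠G = (75.96° + 51.34°) − (84.29° + 78.69° + 45.00°) = -80.68°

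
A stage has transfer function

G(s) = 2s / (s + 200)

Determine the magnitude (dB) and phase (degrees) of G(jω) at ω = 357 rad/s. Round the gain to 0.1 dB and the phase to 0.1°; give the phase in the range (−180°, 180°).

4.8 dB, 29.3°

At s = jω = j357:
zero at origin: s = j357 → |·| = 357, ∠ = 90.00°
pole (s+200): 200 + j357 → |·| = √(200²+357²) = √167449 ≈ 409.21, ∠ = arctan(357/200) ≈ 60.74°
|G| = 2 · 357 / 409.21 ≈ 1.7448
Gain = 20 log₁₀(1.7448) ≈ 4.83 dB
∠G = 90.00° − 60.74° = 29.26°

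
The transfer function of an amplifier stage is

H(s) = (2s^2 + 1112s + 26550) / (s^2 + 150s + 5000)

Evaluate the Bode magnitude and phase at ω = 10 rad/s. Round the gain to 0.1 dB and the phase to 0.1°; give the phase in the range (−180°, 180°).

Substitute s = j10:
Numerator: 2(j10)^2 + 1112(j10) + 26550 = 26350 + j11120
Denominator: (j10)^2 + 150(j10) + 5000 = 4900 + j1500
|N| = √(26350² + 11120²) ≈ 28600, ∠N ≈ 22.88°
|D| = √(4900² + 1500²) ≈ 5124.5, ∠D ≈ 17.02°
|H| = 28600 / 5124.5 ≈ 5.581
Gain = 20 log₁₀(5.581) ≈ 14.93 dB
∠H = 22.88° − 17.02° = 5.86°

14.9 dB, 5.9°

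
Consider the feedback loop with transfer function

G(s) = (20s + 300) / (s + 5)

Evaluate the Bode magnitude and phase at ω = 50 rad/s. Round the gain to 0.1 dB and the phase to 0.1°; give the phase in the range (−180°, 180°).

Substitute s = j50:
Numerator: 20(j50) + 300 = 300 + j1000
Denominator: (j50) + 5 = 5 + j50
|N| = √(300² + 1000²) ≈ 1044, ∠N ≈ 73.30°
|D| = √(5² + 50²) ≈ 50.249, ∠D ≈ 84.29°
|G| = 1044 / 50.249 ≈ 20.777
Gain = 20 log₁₀(20.777) ≈ 26.35 dB
∠G = 73.30° − 84.29° = -10.99°

26.4 dB, -11.0°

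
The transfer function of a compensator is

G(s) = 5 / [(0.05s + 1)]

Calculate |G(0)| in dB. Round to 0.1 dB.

G(0) = 5 · 1 / 1 = 5
20 log₁₀(5) ≈ 13.98 dB

14.0 dB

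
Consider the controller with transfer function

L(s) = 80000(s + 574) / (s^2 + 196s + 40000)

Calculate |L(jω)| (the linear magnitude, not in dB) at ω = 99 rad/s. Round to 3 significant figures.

At s = jω = j99:
zero (s+574): 574 + j99 → |·| = √(574²+99²) = √339277 ≈ 582.47, ∠ = arctan(99/574) ≈ 9.79°
quadratic: (j99)² + 196·j99 + 40000 = 30199 + j19404 → |·| ≈ 35896, ∠ ≈ 32.72°
|L| = 80000 · 582.47 / 35896 ≈ 1298.1

1.30e+03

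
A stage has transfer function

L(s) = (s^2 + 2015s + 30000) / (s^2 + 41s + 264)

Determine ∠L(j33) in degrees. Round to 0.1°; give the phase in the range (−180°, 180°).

-54.9°

Substitute s = j33:
Numerator: (j33)^2 + 2015(j33) + 30000 = 28911 + j66495
Denominator: (j33)^2 + 41(j33) + 264 = -825 + j1353
|N| = √(28911² + 66495²) ≈ 72508, ∠N ≈ 66.50°
|D| = √(825² + 1353²) ≈ 1584.7, ∠D ≈ 121.37°
∠L = 66.50° − 121.37° = -54.87°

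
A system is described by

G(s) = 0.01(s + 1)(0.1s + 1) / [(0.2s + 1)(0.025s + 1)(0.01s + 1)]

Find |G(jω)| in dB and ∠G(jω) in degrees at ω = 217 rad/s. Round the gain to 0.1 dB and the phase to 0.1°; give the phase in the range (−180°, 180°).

At ω = 217 rad/s:
zero (1 + j217·1) = 1 + j217 → |·| ≈ 217, ∠ ≈ 89.74°
zero (1 + j217·0.1) = 1 + j21.7 → |·| ≈ 21.723, ∠ ≈ 87.36°
pole (1 + j217·0.2) = 1 + j43.4 → |·| ≈ 43.412, ∠ ≈ 88.68°
pole (1 + j217·0.025) = 1 + j5.425 → |·| ≈ 5.5164, ∠ ≈ 79.56°
pole (1 + j217·0.01) = 1 + j2.17 → |·| ≈ 2.3893, ∠ ≈ 65.26°
|G| = 0.01 · 217 · 21.723 / (43.412 · 5.5164 · 2.3893) ≈ 0.082384
Gain = 20 log₁₀(0.082384) ≈ -21.68 dB
∠G = (89.74° + 87.36°) − (88.68° + 79.56° + 65.26°) = -56.40°

-21.7 dB, -56.4°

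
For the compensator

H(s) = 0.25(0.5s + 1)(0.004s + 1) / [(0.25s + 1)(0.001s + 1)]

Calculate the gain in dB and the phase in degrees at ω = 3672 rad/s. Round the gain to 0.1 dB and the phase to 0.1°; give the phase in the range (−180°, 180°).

5.7 dB, 11.4°

At ω = 3672 rad/s:
zero (1 + j3672·0.5) = 1 + j1836 → |·| ≈ 1836, ∠ ≈ 89.97°
zero (1 + j3672·0.004) = 1 + j14.688 → |·| ≈ 14.722, ∠ ≈ 86.11°
pole (1 + j3672·0.25) = 1 + j918 → |·| ≈ 918, ∠ ≈ 89.94°
pole (1 + j3672·0.001) = 1 + j3.672 → |·| ≈ 3.8057, ∠ ≈ 74.77°
|H| = 0.25 · 1836 · 14.722 / (918 · 3.8057) ≈ 1.9342
Gain = 20 log₁₀(1.9342) ≈ 5.73 dB
∠H = (89.97° + 86.11°) − (89.94° + 74.77°) = 11.37°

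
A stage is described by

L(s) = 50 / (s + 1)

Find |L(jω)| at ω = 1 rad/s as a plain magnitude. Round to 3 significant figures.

35.4

At s = jω = j1:
pole (s+1): 1 + j1 → |·| = √(1²+1²) = √2 ≈ 1.4142, ∠ = arctan(1/1) ≈ 45.00°
|L| = 50 / 1.4142 ≈ 35.356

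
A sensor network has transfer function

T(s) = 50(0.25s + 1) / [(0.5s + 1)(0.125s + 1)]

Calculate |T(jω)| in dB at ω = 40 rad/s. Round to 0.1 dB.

At ω = 40 rad/s:
zero (1 + j40·0.25) = 1 + j10 → |·| ≈ 10.05, ∠ ≈ 84.29°
pole (1 + j40·0.5) = 1 + j20 → |·| ≈ 20.025, ∠ ≈ 87.14°
pole (1 + j40·0.125) = 1 + j5 → |·| ≈ 5.099, ∠ ≈ 78.69°
|T| = 50 · 10.05 / (20.025 · 5.099) ≈ 4.9213
Gain = 20 log₁₀(4.9213) ≈ 13.84 dB

13.8 dB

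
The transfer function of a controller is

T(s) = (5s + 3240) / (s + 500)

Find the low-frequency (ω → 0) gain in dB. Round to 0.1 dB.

T(0) = 3240 / 500 = 6.48
20 log₁₀(6.48) ≈ 16.23 dB

16.2 dB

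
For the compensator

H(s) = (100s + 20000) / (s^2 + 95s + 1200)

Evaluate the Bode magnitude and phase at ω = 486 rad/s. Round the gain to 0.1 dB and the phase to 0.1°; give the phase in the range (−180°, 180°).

Substitute s = j486:
Numerator: 100(j486) + 20000 = 20000 + j48600
Denominator: (j486)^2 + 95(j486) + 1200 = -234996 + j46170
|N| = √(20000² + 48600²) ≈ 52554, ∠N ≈ 67.63°
|D| = √(234996² + 46170²) ≈ 2.3949e+05, ∠D ≈ 168.88°
|H| = 52554 / 2.3949e+05 ≈ 0.21944
Gain = 20 log₁₀(0.21944) ≈ -13.17 dB
∠H = 67.63° − 168.88° = -101.25°

-13.2 dB, -101.3°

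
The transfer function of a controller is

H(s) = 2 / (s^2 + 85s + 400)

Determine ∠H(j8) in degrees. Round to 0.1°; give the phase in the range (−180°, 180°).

Substitute s = j8:
Numerator: 2 = 2 + j0
Denominator: (j8)^2 + 85(j8) + 400 = 336 + j680
|N| = √(2² + 0²) ≈ 2, ∠N ≈ 0.00°
|D| = √(336² + 680²) ≈ 758.48, ∠D ≈ 63.71°
∠H = 0.00° − 63.71° = -63.71°

-63.7°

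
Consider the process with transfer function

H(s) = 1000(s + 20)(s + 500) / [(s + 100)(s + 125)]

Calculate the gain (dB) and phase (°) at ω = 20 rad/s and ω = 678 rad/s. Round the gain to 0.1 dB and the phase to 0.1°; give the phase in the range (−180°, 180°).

At s = jω = j20:
zero (s+20): 20 + j20 → |·| = √(20²+20²) = √800 ≈ 28.284, ∠ = arctan(20/20) ≈ 45.00°
zero (s+500): 500 + j20 → |·| = √(500²+20²) = √250400 ≈ 500.4, ∠ = arctan(20/500) ≈ 2.29°
pole (s+100): 100 + j20 → |·| = √(100²+20²) = √10400 ≈ 101.98, ∠ = arctan(20/100) ≈ 11.31°
pole (s+125): 125 + j20 → |·| = √(125²+20²) = √16025 ≈ 126.59, ∠ = arctan(20/125) ≈ 9.09°
|H| = 1000 · 14153 / 12910 ≈ 1096.3
Gain = 20 log₁₀(1096.3) ≈ 60.80 dB
∠H = 47.29° − 20.40° = 26.89°

At s = jω = j678:
zero (s+20): 20 + j678 → |·| = √(20²+678²) = √460084 ≈ 678.29, ∠ = arctan(678/20) ≈ 88.31°
zero (s+500): 500 + j678 → |·| = √(500²+678²) = √709684 ≈ 842.43, ∠ = arctan(678/500) ≈ 53.59°
pole (s+100): 100 + j678 → |·| = √(100²+678²) = √469684 ≈ 685.33, ∠ = arctan(678/100) ≈ 81.61°
pole (s+125): 125 + j678 → |·| = √(125²+678²) = √475309 ≈ 689.43, ∠ = arctan(678/125) ≈ 79.55°
|H| = 1000 · 5.7141e+05 / 4.7249e+05 ≈ 1209.4
Gain = 20 log₁₀(1209.4) ≈ 61.65 dB
∠H = 141.90° − 161.16° = -19.26°

ω = 20: 60.8 dB, 26.9°; ω = 678: 61.7 dB, -19.3°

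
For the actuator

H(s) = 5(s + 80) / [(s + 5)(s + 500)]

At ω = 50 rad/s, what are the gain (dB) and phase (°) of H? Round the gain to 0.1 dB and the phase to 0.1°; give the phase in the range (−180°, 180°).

-34.6 dB, -58.0°

At s = jω = j50:
zero (s+80): 80 + j50 → |·| = √(80²+50²) = √8900 ≈ 94.34, ∠ = arctan(50/80) ≈ 32.01°
pole (s+5): 5 + j50 → |·| = √(5²+50²) = √2525 ≈ 50.249, ∠ = arctan(50/5) ≈ 84.29°
pole (s+500): 500 + j50 → |·| = √(500²+50²) = √252500 ≈ 502.49, ∠ = arctan(50/500) ≈ 5.71°
|H| = 5 · 94.34 / 25250 ≈ 0.018681
Gain = 20 log₁₀(0.018681) ≈ -34.57 dB
∠H = 32.01° − 90.00° = -57.99°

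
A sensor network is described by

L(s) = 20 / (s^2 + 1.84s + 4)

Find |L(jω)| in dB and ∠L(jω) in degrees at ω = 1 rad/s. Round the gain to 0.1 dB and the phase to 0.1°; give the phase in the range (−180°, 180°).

At s = jω = j1:
quadratic: (j1)² + 1.84·j1 + 4 = 3 + j1.84 → |·| ≈ 3.5193, ∠ ≈ 31.52°
|L| = 20 / 3.5193 ≈ 5.6829
Gain = 20 log₁₀(5.6829) ≈ 15.09 dB
∠L = 0.00° − 31.52° = -31.52°

15.1 dB, -31.5°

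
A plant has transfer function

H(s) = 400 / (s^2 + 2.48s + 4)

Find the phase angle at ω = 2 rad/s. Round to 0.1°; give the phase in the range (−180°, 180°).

-90.0°

At s = jω = j2:
quadratic: (j2)² + 2.48·j2 + 4 = 0 + j4.96 → |·| ≈ 4.96, ∠ ≈ 90.00°
∠H = 0.00° − 90.00° = -90.00°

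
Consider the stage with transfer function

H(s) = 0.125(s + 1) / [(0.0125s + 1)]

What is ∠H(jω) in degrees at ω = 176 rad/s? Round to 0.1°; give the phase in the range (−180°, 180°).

24.1°

At ω = 176 rad/s:
zero (1 + j176·1) = 1 + j176 → |·| ≈ 176, ∠ ≈ 89.67°
pole (1 + j176·0.0125) = 1 + j2.2 → |·| ≈ 2.4166, ∠ ≈ 65.56°
∠H = (89.67°) − (65.56°) = 24.11°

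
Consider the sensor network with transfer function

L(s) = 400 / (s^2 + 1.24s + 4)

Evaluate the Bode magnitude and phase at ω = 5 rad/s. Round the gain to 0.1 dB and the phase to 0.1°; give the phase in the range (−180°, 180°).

25.2 dB, -163.6°

At s = jω = j5:
quadratic: (j5)² + 1.24·j5 + 4 = -21 + j6.2 → |·| ≈ 21.896, ∠ ≈ 163.55°
|L| = 400 / 21.896 ≈ 18.268
Gain = 20 log₁₀(18.268) ≈ 25.23 dB
∠L = 0.00° − 163.55° = -163.55°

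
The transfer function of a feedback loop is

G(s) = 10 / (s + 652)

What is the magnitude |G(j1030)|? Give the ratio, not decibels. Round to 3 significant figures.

At s = jω = j1030:
pole (s+652): 652 + j1030 → |·| = √(652²+1030²) = √1486004 ≈ 1219, ∠ = arctan(1030/652) ≈ 57.67°
|G| = 10 / 1219 ≈ 0.0082034

0.00820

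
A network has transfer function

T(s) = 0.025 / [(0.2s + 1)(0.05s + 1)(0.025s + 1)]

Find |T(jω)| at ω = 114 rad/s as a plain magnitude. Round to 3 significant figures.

At ω = 114 rad/s:
pole (1 + j114·0.2) = 1 + j22.8 → |·| ≈ 22.822, ∠ ≈ 87.49°
pole (1 + j114·0.05) = 1 + j5.7 → |·| ≈ 5.7871, ∠ ≈ 80.05°
pole (1 + j114·0.025) = 1 + j2.85 → |·| ≈ 3.0203, ∠ ≈ 70.67°
|T| = 0.025 · 1 / (22.822 · 5.7871 · 3.0203) ≈ 6.2672e-05

6.27e-05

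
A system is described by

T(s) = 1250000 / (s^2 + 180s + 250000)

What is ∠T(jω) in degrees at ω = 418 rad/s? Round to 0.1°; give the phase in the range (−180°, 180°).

At s = jω = j418:
quadratic: (j418)² + 180·j418 + 250000 = 75276 + j75240 → |·| ≈ 1.0643e+05, ∠ ≈ 44.99°
∠T = 0.00° − 44.99° = -44.99°

-45.0°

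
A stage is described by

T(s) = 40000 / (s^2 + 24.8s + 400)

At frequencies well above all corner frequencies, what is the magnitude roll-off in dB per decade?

-40 dB/decade

Each pole contributes −20 dB/decade at high frequency; each zero contributes +20 dB/decade.
Net: 0 zero(s) − 2 pole(s) → -40 dB/decade.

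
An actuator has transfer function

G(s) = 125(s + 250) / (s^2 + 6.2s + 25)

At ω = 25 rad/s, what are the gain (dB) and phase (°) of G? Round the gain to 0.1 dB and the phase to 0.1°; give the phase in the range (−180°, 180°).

At s = jω = j25:
zero (s+250): 250 + j25 → |·| = √(250²+25²) = √63125 ≈ 251.25, ∠ = arctan(25/250) ≈ 5.71°
quadratic: (j25)² + 6.2·j25 + 25 = -600 + j155 → |·| ≈ 619.7, ∠ ≈ 165.52°
|G| = 125 · 251.25 / 619.7 ≈ 50.68
Gain = 20 log₁₀(50.68) ≈ 34.10 dB
∠G = 5.71° − 165.52° = -159.81°

34.1 dB, -159.8°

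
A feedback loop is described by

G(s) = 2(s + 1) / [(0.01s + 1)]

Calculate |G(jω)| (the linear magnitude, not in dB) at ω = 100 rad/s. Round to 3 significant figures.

At ω = 100 rad/s:
zero (1 + j100·1) = 1 + j100 → |·| ≈ 100, ∠ ≈ 89.43°
pole (1 + j100·0.01) = 1 + j1 → |·| ≈ 1.4142, ∠ ≈ 45.00°
|G| = 2 · 100 / (1.4142) ≈ 141.42

141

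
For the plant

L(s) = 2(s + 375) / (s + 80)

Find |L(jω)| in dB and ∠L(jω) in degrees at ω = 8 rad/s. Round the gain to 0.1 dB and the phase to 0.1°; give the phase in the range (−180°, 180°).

19.4 dB, -4.5°

At s = jω = j8:
zero (s+375): 375 + j8 → |·| = √(375²+8²) = √140689 ≈ 375.09, ∠ = arctan(8/375) ≈ 1.22°
pole (s+80): 80 + j8 → |·| = √(80²+8²) = √6464 ≈ 80.399, ∠ = arctan(8/80) ≈ 5.71°
|L| = 2 · 375.09 / 80.399 ≈ 9.3307
Gain = 20 log₁₀(9.3307) ≈ 19.40 dB
∠L = 1.22° − 5.71° = -4.49°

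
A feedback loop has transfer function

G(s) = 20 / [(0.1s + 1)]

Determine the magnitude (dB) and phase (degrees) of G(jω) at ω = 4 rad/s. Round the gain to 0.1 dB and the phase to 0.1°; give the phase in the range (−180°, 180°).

25.4 dB, -21.8°

At ω = 4 rad/s:
pole (1 + j4·0.1) = 1 + j0.4 → |·| ≈ 1.077, ∠ ≈ 21.80°
|G| = 20 · 1 / (1.077) ≈ 18.57
Gain = 20 log₁₀(18.57) ≈ 25.38 dB
∠G = (0°) − (21.80°) = -21.80°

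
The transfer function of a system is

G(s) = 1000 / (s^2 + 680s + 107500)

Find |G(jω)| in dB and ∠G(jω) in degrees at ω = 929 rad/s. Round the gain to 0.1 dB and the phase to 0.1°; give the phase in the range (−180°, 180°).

-59.9 dB, -140.1°

Substitute s = j929:
Numerator: 1000 = 1000 + j0
Denominator: (j929)^2 + 680(j929) + 107500 = -755541 + j631720
|N| = √(1000² + 0²) ≈ 1000, ∠N ≈ 0.00°
|D| = √(755541² + 631720²) ≈ 9.8484e+05, ∠D ≈ 140.10°
|G| = 1000 / 9.8484e+05 ≈ 0.0010154
Gain = 20 log₁₀(0.0010154) ≈ -59.87 dB
∠G = 0.00° − 140.10° = -140.10°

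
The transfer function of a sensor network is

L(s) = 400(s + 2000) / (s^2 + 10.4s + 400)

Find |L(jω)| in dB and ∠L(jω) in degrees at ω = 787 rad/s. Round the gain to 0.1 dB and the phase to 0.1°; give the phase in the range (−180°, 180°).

2.9 dB, -157.8°

At s = jω = j787:
zero (s+2000): 2000 + j787 → |·| = √(2000²+787²) = √4619369 ≈ 2149.3, ∠ = arctan(787/2000) ≈ 21.48°
quadratic: (j787)² + 10.4·j787 + 400 = -618969 + j8184.8 → |·| ≈ 6.1902e+05, ∠ ≈ 179.24°
|L| = 400 · 2149.3 / 6.1902e+05 ≈ 1.3888
Gain = 20 log₁₀(1.3888) ≈ 2.85 dB
∠L = 21.48° − 179.24° = -157.76°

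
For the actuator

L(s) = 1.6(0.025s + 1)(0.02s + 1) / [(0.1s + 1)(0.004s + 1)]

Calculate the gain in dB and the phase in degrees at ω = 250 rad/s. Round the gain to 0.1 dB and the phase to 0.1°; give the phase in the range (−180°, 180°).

At ω = 250 rad/s:
zero (1 + j250·0.025) = 1 + j6.25 → |·| ≈ 6.3295, ∠ ≈ 80.91°
zero (1 + j250·0.02) = 1 + j5 → |·| ≈ 5.099, ∠ ≈ 78.69°
pole (1 + j250·0.1) = 1 + j25 → |·| ≈ 25.02, ∠ ≈ 87.71°
pole (1 + j250·0.004) = 1 + j1 → |·| ≈ 1.4142, ∠ ≈ 45.00°
|L| = 1.6 · 6.3295 · 5.099 / (25.02 · 1.4142) ≈ 1.4594
Gain = 20 log₁₀(1.4594) ≈ 3.28 dB
∠L = (80.91° + 78.69°) − (87.71° + 45.00°) = 26.89°

3.3 dB, 26.9°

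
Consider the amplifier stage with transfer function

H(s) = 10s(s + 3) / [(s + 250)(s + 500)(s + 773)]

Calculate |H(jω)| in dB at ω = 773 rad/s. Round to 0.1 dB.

At s = jω = j773:
zero (s+3): 3 + j773 → |·| = √(3²+773²) = √597538 ≈ 773.01, ∠ = arctan(773/3) ≈ 89.78°
zero at origin: s = j773 → |·| = 773, ∠ = 90.00°
pole (s+250): 250 + j773 → |·| = √(250²+773²) = √660029 ≈ 812.42, ∠ = arctan(773/250) ≈ 72.08°
pole (s+500): 500 + j773 → |·| = √(500²+773²) = √847529 ≈ 920.61, ∠ = arctan(773/500) ≈ 57.10°
pole (s+773): 773 + j773 → |·| = √(773²+773²) = √1195058 ≈ 1093.2, ∠ = arctan(773/773) ≈ 45.00°
|H| = 10 · 5.9754e+05 / 8.1763e+08 ≈ 0.0073082
Gain = 20 log₁₀(0.0073082) ≈ -42.72 dB

-42.7 dB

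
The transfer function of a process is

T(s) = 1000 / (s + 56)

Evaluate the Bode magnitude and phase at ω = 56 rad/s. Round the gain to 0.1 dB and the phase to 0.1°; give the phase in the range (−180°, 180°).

Substitute s = j56:
Numerator: 1000 = 1000 + j0
Denominator: (j56) + 56 = 56 + j56
|N| = √(1000² + 0²) ≈ 1000, ∠N ≈ 0.00°
|D| = √(56² + 56²) ≈ 79.196, ∠D ≈ 45.00°
|T| = 1000 / 79.196 ≈ 12.627
Gain = 20 log₁₀(12.627) ≈ 22.03 dB
∠T = 0.00° − 45.00° = -45.00°

22.0 dB, -45.0°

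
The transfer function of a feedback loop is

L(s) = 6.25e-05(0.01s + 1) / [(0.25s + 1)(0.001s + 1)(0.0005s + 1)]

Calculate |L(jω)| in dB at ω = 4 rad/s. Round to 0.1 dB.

-87.1 dB

At ω = 4 rad/s:
zero (1 + j4·0.01) = 1 + j0.04 → |·| ≈ 1.0008, ∠ ≈ 2.29°
pole (1 + j4·0.25) = 1 + j1 → |·| ≈ 1.4142, ∠ ≈ 45.00°
pole (1 + j4·0.001) = 1 + j0.004 → |·| ≈ 1, ∠ ≈ 0.23°
pole (1 + j4·0.0005) = 1 + j0.002 → |·| ≈ 1, ∠ ≈ 0.11°
|L| = 6.25e-05 · 1.0008 / (1.4142 · 1 · 1) ≈ 4.423e-05
Gain = 20 log₁₀(4.423e-05) ≈ -87.09 dB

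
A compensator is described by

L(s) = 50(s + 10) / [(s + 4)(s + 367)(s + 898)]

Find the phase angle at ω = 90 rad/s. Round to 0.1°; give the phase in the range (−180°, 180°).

-23.3°

At s = jω = j90:
zero (s+10): 10 + j90 → |·| = √(10²+90²) = √8200 ≈ 90.554, ∠ = arctan(90/10) ≈ 83.66°
pole (s+4): 4 + j90 → |·| = √(4²+90²) = √8116 ≈ 90.089, ∠ = arctan(90/4) ≈ 87.46°
pole (s+367): 367 + j90 → |·| = √(367²+90²) = √142789 ≈ 377.87, ∠ = arctan(90/367) ≈ 13.78°
pole (s+898): 898 + j90 → |·| = √(898²+90²) = √814504 ≈ 902.5, ∠ = arctan(90/898) ≈ 5.72°
∠L = 83.66° − 106.96° = -23.30°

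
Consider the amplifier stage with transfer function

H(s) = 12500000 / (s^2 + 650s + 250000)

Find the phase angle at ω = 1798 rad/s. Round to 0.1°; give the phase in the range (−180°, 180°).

At s = jω = j1798:
quadratic: (j1798)² + 650·j1798 + 250000 = -2982804 + j1168700 → |·| ≈ 3.2036e+06, ∠ ≈ 158.60°
∠H = 0.00° − 158.60° = -158.60°

-158.6°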